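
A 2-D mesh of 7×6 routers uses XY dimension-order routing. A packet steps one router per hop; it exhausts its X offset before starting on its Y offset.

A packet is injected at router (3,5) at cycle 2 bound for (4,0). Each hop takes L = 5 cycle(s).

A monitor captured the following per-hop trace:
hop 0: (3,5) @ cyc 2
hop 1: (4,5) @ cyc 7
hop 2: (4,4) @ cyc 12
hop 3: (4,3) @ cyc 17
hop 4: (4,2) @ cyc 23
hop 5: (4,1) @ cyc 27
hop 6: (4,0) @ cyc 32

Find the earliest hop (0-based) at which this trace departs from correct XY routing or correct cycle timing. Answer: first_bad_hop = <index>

first_bad_hop = 4

hop 1: step (+1,+0), +5 cyc — ok
hop 2: step (+0,-1), +5 cyc — ok
hop 3: step (+0,-1), +5 cyc — ok
hop 4: step (+0,-1), +6 cyc — BAD: Δcyc=6≠L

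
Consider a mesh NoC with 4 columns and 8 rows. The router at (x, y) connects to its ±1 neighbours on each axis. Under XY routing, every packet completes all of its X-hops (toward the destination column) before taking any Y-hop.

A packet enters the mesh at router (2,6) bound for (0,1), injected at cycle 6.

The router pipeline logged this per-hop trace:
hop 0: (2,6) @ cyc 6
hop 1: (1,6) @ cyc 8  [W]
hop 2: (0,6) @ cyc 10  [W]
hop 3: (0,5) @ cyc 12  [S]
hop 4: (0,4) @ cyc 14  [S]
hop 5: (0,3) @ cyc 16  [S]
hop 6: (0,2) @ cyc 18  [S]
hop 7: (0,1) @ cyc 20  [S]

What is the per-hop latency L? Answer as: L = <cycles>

L = 2

cyc[1] − cyc[0] = 8 − 6 = 2.
Each hop adds L, hence L = 2.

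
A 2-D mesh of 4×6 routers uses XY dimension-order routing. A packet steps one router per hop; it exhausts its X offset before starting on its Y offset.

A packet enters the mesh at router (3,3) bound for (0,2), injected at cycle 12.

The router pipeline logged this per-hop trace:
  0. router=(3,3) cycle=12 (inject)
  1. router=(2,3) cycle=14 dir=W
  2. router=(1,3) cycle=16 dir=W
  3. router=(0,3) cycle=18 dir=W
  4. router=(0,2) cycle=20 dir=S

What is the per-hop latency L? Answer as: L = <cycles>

Between hops 0 and 1 the cycle counter advances 14 − 12 = 2.
That increment is L by definition: L = 2.

L = 2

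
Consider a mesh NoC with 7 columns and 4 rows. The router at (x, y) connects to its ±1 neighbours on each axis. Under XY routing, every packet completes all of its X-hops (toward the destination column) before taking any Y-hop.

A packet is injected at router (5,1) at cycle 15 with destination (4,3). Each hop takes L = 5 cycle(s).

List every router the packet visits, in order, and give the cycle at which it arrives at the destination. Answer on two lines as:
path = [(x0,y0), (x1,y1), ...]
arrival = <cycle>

src (5,1)  cyc=15
W→(4,1)  cyc=20
N→(4,2)  cyc=25
N→(4,3)  cyc=30

path = [(5,1), (4,1), (4,2), (4,3)]
arrival = 30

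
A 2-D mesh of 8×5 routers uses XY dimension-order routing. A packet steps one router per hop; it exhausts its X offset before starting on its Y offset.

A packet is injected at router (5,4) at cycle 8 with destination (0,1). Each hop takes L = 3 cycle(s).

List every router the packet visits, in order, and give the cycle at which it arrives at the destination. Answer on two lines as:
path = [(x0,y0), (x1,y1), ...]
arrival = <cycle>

path = [(5,4), (4,4), (3,4), (2,4), (1,4), (0,4), (0,3), (0,2), (0,1)]
arrival = 32

src (5,4)  cyc=8
W→(4,4)  cyc=11
W→(3,4)  cyc=14
W→(2,4)  cyc=17
W→(1,4)  cyc=20
W→(0,4)  cyc=23
S→(0,3)  cyc=26
S→(0,2)  cyc=29
S→(0,1)  cyc=32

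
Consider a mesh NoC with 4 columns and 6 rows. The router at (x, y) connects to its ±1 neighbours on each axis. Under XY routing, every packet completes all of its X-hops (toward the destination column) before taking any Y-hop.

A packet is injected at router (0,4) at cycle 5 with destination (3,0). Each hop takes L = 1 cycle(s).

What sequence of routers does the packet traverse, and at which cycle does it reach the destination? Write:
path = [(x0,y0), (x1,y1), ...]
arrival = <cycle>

#0 — 0,4 | c5
#1 — 1,4 | c6 | E
#2 — 2,4 | c7 | E
#3 — 3,4 | c8 | E
#4 — 3,3 | c9 | S
#5 — 3,2 | c10 | S
#6 — 3,1 | c11 | S
#7 — 3,0 | c12 | S

path = [(0,4), (1,4), (2,4), (3,4), (3,3), (3,2), (3,1), (3,0)]
arrival = 12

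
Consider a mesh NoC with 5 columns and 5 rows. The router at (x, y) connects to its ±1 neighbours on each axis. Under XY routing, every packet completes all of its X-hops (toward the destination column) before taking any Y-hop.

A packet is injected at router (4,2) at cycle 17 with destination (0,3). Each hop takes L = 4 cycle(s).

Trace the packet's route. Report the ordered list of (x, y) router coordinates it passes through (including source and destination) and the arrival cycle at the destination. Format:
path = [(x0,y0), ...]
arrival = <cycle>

path = [(4,2), (3,2), (2,2), (1,2), (0,2), (0,3)]
arrival = 37

src (4,2)  cyc=17
W→(3,2)  cyc=21
W→(2,2)  cyc=25
W→(1,2)  cyc=29
W→(0,2)  cyc=33
N→(0,3)  cyc=37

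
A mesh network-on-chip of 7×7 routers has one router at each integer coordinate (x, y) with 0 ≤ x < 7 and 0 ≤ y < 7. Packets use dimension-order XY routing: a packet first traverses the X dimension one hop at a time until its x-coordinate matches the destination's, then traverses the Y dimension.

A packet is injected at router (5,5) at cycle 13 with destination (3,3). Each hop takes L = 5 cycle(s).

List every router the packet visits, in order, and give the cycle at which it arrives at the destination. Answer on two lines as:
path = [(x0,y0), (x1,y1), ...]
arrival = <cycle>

path = [(5,5), (4,5), (3,5), (3,4), (3,3)]
arrival = 33

t=13: at (5,5)
t=18: at (4,5) after W
t=23: at (3,5) after W
t=28: at (3,4) after S
t=33: at (3,3) after S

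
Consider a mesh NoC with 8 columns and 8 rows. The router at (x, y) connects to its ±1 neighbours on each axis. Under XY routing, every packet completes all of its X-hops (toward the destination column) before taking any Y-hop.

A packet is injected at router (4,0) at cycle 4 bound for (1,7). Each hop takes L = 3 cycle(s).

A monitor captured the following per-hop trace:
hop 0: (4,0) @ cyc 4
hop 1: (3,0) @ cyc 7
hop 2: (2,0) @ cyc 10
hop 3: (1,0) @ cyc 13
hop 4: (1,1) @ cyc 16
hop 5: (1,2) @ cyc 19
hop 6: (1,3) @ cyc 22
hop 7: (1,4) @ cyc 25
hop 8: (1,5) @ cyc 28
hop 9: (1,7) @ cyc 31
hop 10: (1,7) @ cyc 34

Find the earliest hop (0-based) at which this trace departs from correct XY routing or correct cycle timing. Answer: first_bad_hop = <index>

first_bad_hop = 9

[1] (-1,+0) / 3c ⇒ ok
[2] (-1,+0) / 3c ⇒ ok
[3] (-1,+0) / 3c ⇒ ok
[4] (+0,+1) / 3c ⇒ ok
[5] (+0,+1) / 3c ⇒ ok
[6] (+0,+1) / 3c ⇒ ok
[7] (+0,+1) / 3c ⇒ ok
[8] (+0,+1) / 3c ⇒ ok
[9] (+0,+2) / 3c ⇒ BAD: non-unit step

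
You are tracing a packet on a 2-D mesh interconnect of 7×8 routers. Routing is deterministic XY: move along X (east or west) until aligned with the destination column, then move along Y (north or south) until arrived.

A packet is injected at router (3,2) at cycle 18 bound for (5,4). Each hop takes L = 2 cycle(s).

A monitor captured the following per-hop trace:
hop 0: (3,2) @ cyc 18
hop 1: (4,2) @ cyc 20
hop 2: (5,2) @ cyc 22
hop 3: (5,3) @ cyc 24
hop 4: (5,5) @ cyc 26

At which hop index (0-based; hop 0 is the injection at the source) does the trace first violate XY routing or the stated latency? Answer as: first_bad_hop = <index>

first_bad_hop = 4

  1: Δx=+1 Δy=+0 Δt=2 [ok]
  2: Δx=+1 Δy=+0 Δt=2 [ok]
  3: Δx=+0 Δy=+1 Δt=2 [ok]
  4: Δx=+0 Δy=+2 Δt=2 [BAD: non-unit step]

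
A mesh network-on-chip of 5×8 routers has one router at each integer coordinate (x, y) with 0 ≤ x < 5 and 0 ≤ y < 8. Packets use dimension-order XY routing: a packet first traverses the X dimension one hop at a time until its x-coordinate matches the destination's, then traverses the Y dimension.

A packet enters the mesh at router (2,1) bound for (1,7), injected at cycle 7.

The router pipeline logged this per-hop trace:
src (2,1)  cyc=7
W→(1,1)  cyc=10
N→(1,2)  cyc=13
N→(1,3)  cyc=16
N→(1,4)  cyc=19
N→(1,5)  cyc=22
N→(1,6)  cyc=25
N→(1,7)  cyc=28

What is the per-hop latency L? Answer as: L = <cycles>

L = 3

Δcyc across hop 0→1: 10 − 7 = 3.
Each hop adds L, hence L = 3.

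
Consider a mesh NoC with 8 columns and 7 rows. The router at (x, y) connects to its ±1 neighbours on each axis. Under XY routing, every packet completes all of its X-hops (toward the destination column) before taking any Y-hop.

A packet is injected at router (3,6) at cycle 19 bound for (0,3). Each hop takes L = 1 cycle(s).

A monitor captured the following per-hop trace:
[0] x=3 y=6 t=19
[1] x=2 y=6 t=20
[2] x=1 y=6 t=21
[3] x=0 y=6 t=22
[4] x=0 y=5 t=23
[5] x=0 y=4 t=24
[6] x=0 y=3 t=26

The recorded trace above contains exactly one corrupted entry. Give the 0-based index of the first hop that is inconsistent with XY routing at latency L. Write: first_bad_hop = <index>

first_bad_hop = 6

check 1→ d=(-1,0) cyc+1: ok
check 2→ d=(-1,0) cyc+1: ok
check 3→ d=(-1,0) cyc+1: ok
check 4→ d=(0,-1) cyc+1: ok
check 5→ d=(0,-1) cyc+1: ok
check 6→ d=(0,-1) cyc+2: BAD: Δcyc=2≠L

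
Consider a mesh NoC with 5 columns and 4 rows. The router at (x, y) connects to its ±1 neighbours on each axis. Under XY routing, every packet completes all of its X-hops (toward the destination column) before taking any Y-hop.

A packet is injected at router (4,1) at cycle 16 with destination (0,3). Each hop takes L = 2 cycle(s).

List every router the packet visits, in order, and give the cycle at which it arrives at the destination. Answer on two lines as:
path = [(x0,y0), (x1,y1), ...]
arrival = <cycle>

path = [(4,1), (3,1), (2,1), (1,1), (0,1), (0,2), (0,3)]
arrival = 28

#0 — 4,1 | c16
#1 — 3,1 | c18 | W
#2 — 2,1 | c20 | W
#3 — 1,1 | c22 | W
#4 — 0,1 | c24 | W
#5 — 0,2 | c26 | N
#6 — 0,3 | c28 | N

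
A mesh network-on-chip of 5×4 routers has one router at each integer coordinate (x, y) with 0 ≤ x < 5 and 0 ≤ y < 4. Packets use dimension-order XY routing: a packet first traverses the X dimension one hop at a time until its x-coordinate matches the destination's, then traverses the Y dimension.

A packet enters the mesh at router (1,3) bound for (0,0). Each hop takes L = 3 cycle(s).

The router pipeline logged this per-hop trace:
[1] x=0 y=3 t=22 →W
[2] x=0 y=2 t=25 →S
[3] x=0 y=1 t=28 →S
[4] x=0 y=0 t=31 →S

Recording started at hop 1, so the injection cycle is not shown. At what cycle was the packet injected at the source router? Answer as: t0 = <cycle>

The first recorded entry is hop 1 at cycle 22.
t0 = cyc[1] − L = 22 − 3 = 19.

t0 = 19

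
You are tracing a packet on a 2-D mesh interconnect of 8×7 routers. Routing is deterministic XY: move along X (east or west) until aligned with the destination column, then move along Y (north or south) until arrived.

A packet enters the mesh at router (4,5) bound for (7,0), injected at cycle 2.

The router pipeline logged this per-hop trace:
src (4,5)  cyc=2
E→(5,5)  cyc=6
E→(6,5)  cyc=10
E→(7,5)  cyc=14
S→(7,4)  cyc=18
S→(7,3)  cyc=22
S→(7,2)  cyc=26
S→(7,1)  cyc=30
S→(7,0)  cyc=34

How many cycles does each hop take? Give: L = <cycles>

L = 4

Δcyc across hop 0→1: 6 − 2 = 4.
One hop costs L cycles, so L = 4.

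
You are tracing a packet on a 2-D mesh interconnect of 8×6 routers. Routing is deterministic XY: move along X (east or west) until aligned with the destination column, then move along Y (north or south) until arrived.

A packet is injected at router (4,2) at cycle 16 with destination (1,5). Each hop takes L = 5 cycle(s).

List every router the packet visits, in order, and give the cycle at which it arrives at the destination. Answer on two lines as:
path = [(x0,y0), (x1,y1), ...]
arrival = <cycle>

hop 0: (4,2) @ cyc 16
hop 1: (3,2) @ cyc 21  [W]
hop 2: (2,2) @ cyc 26  [W]
hop 3: (1,2) @ cyc 31  [W]
hop 4: (1,3) @ cyc 36  [N]
hop 5: (1,4) @ cyc 41  [N]
hop 6: (1,5) @ cyc 46  [N]

path = [(4,2), (3,2), (2,2), (1,2), (1,3), (1,4), (1,5)]
arrival = 46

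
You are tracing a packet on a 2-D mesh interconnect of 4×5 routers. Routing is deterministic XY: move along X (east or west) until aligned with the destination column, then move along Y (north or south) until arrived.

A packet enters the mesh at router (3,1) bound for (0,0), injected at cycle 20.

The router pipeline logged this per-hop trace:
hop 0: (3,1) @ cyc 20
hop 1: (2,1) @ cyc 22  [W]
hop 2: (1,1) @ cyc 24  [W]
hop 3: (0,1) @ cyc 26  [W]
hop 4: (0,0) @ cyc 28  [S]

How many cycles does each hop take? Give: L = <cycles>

Between hops 0 and 1 the cycle counter advances 22 − 20 = 2.
Each hop adds L, hence L = 2.

L = 2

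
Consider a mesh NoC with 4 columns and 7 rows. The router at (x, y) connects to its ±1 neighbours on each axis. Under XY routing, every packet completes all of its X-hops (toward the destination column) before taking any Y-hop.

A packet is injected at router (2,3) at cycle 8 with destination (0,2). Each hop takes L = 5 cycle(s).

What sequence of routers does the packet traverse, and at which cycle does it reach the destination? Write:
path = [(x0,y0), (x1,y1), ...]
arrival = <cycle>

path = [(2,3), (1,3), (0,3), (0,2)]
arrival = 23

t=8: at (2,3)
t=13: at (1,3) after W
t=18: at (0,3) after W
t=23: at (0,2) after S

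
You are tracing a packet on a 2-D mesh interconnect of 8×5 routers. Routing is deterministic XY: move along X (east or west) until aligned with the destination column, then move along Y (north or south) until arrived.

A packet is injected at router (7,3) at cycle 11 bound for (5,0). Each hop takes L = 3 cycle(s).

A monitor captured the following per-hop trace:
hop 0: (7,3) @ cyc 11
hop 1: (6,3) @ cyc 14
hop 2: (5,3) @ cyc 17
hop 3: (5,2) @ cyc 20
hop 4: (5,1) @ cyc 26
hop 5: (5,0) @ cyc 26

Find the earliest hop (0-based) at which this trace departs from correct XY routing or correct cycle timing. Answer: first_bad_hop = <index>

  1: Δx=-1 Δy=+0 Δt=3 [ok]
  2: Δx=-1 Δy=+0 Δt=3 [ok]
  3: Δx=+0 Δy=-1 Δt=3 [ok]
  4: Δx=+0 Δy=-1 Δt=6 [BAD: Δcyc=6≠L]

first_bad_hop = 4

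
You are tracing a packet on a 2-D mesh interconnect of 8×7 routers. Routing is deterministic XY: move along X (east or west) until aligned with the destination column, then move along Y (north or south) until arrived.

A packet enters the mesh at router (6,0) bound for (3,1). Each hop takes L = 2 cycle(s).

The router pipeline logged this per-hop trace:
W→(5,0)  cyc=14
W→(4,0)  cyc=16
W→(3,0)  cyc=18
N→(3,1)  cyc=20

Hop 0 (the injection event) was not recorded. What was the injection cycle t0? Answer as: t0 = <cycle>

The first recorded entry is hop 1 at cycle 14.
Subtract one hop: t0 = 14 − 2 = 12.

t0 = 12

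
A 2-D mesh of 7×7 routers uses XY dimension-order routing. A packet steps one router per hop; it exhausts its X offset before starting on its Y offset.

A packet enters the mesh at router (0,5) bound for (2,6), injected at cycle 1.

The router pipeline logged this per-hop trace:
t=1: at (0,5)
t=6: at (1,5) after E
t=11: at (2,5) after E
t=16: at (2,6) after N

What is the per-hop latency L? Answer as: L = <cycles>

L = 5

From hop 0 (1) to hop 1 (6): +5 cycles.
One hop costs L cycles, so L = 5.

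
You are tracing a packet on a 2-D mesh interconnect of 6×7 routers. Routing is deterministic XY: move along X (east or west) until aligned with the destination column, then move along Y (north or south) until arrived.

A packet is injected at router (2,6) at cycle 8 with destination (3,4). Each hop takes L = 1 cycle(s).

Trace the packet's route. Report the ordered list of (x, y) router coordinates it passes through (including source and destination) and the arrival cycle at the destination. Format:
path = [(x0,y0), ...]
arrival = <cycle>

path = [(2,6), (3,6), (3,5), (3,4)]
arrival = 11

src (2,6)  cyc=8
E→(3,6)  cyc=9
S→(3,5)  cyc=10
S→(3,4)  cyc=11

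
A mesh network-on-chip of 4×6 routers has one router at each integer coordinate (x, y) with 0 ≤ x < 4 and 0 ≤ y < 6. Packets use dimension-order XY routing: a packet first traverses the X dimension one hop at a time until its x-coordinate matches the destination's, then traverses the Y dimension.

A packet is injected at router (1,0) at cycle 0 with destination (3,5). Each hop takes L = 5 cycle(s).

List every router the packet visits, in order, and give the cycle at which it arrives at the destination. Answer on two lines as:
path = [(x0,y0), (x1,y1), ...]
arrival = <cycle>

path = [(1,0), (2,0), (3,0), (3,1), (3,2), (3,3), (3,4), (3,5)]
arrival = 35

t=0: at (1,0)
t=5: at (2,0) after E
t=10: at (3,0) after E
t=15: at (3,1) after N
t=20: at (3,2) after N
t=25: at (3,3) after N
t=30: at (3,4) after N
t=35: at (3,5) after N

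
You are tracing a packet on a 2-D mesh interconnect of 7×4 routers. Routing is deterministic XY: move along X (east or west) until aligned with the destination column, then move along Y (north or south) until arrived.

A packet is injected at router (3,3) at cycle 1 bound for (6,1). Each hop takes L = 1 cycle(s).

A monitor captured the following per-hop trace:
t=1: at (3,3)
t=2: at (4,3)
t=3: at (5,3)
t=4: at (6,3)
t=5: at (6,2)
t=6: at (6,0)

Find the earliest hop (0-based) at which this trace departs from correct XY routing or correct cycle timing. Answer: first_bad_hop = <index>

check 1→ d=(1,0) cyc+1: ok
check 2→ d=(1,0) cyc+1: ok
check 3→ d=(1,0) cyc+1: ok
check 4→ d=(0,-1) cyc+1: ok
check 5→ d=(0,-2) cyc+1: BAD: non-unit step

first_bad_hop = 5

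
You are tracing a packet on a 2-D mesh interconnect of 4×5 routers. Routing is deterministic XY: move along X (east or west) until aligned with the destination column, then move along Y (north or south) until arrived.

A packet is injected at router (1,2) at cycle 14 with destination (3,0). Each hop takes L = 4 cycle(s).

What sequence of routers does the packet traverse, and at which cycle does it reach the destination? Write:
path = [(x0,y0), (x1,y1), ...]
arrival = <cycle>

path = [(1,2), (2,2), (3,2), (3,1), (3,0)]
arrival = 30

  0. router=(1,2) cycle=14 (inject)
  1. router=(2,2) cycle=18 dir=E
  2. router=(3,2) cycle=22 dir=E
  3. router=(3,1) cycle=26 dir=S
  4. router=(3,0) cycle=30 dir=S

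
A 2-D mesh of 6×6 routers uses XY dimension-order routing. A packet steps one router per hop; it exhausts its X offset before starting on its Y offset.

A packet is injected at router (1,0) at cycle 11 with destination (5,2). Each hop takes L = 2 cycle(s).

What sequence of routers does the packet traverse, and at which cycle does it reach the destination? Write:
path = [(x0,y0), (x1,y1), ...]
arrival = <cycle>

path = [(1,0), (2,0), (3,0), (4,0), (5,0), (5,1), (5,2)]
arrival = 23

t=11: at (1,0)
t=13: at (2,0) after E
t=15: at (3,0) after E
t=17: at (4,0) after E
t=19: at (5,0) after E
t=21: at (5,1) after N
t=23: at (5,2) after N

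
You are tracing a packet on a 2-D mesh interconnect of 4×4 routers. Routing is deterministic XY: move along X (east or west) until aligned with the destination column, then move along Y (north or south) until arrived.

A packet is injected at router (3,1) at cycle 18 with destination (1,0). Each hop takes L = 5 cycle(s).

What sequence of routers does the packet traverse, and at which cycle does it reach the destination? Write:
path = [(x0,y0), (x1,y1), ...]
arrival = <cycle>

path = [(3,1), (2,1), (1,1), (1,0)]
arrival = 33

[0] x=3 y=1 t=18
[1] x=2 y=1 t=23 →W
[2] x=1 y=1 t=28 →W
[3] x=1 y=0 t=33 →S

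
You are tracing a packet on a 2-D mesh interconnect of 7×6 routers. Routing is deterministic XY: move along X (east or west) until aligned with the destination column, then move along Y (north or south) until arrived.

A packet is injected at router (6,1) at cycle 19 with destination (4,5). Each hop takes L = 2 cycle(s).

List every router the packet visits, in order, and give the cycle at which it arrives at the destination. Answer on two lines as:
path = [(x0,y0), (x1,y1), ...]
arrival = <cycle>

path = [(6,1), (5,1), (4,1), (4,2), (4,3), (4,4), (4,5)]
arrival = 31

t=19: at (6,1)
t=21: at (5,1) after W
t=23: at (4,1) after W
t=25: at (4,2) after N
t=27: at (4,3) after N
t=29: at (4,4) after N
t=31: at (4,5) after N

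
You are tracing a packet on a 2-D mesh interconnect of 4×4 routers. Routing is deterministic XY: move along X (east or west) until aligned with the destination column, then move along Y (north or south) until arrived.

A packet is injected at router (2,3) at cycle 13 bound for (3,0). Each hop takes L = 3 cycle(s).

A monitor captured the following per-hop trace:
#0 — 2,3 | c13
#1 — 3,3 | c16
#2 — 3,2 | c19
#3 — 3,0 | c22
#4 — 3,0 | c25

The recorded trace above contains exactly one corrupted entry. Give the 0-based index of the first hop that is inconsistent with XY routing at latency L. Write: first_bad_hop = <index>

  1: Δx=+1 Δy=+0 Δt=3 [ok]
  2: Δx=+0 Δy=-1 Δt=3 [ok]
  3: Δx=+0 Δy=-2 Δt=3 [BAD: non-unit step]

first_bad_hop = 3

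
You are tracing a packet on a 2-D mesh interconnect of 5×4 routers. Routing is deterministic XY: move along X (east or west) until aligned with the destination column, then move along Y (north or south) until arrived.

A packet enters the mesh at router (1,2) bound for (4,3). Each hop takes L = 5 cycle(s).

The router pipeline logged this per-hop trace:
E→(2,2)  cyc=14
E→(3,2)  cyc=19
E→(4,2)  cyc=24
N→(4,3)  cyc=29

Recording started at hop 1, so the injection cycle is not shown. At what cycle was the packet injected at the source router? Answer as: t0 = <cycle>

At hop 1 the cycle is 14; in general cyc_k = t0 + kL.
Subtract one hop: t0 = 14 − 5 = 9.

t0 = 9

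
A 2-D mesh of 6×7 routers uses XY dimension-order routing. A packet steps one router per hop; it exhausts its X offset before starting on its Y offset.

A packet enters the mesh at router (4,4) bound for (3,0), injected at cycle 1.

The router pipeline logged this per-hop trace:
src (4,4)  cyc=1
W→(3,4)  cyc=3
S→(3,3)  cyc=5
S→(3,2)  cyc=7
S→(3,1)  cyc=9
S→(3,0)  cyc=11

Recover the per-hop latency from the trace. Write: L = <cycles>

cyc[1] − cyc[0] = 3 − 1 = 2.
Per-hop latency L = Δcyc = 2.

L = 2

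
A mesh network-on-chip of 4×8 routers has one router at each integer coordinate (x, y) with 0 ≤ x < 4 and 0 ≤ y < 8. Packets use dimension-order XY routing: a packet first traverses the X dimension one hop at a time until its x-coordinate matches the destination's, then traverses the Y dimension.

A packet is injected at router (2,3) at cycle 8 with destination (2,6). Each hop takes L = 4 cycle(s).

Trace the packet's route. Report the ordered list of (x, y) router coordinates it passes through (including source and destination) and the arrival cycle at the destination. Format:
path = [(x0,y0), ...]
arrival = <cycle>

src (2,3)  cyc=8
N→(2,4)  cyc=12
N→(2,5)  cyc=16
N→(2,6)  cyc=20

path = [(2,3), (2,4), (2,5), (2,6)]
arrival = 20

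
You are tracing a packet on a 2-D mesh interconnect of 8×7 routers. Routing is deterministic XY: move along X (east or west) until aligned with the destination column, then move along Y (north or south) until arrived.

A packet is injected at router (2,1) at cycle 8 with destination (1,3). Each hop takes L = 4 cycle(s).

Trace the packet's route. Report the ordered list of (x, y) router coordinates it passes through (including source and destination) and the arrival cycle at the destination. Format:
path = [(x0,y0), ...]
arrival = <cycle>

t=8: at (2,1)
t=12: at (1,1) after W
t=16: at (1,2) after N
t=20: at (1,3) after N

path = [(2,1), (1,1), (1,2), (1,3)]
arrival = 20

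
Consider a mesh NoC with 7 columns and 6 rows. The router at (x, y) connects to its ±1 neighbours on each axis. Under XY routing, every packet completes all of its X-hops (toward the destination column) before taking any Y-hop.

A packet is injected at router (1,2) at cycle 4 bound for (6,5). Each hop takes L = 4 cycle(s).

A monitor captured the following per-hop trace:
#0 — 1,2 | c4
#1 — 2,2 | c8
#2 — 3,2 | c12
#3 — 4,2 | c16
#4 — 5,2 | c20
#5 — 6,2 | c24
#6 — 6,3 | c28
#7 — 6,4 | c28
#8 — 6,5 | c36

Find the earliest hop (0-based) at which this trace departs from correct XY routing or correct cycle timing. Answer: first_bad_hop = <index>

first_bad_hop = 7

[1] (+1,+0) / 4c ⇒ ok
[2] (+1,+0) / 4c ⇒ ok
[3] (+1,+0) / 4c ⇒ ok
[4] (+1,+0) / 4c ⇒ ok
[5] (+1,+0) / 4c ⇒ ok
[6] (+0,+1) / 4c ⇒ ok
[7] (+0,+1) / 0c ⇒ BAD: Δcyc=0≠L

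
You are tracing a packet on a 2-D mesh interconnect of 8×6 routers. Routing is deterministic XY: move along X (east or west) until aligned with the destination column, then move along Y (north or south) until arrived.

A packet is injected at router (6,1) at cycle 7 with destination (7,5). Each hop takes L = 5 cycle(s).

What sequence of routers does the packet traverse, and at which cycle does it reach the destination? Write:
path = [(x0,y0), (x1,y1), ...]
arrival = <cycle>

path = [(6,1), (7,1), (7,2), (7,3), (7,4), (7,5)]
arrival = 32

hop 0: (6,1) @ cyc 7
hop 1: (7,1) @ cyc 12  [E]
hop 2: (7,2) @ cyc 17  [N]
hop 3: (7,3) @ cyc 22  [N]
hop 4: (7,4) @ cyc 27  [N]
hop 5: (7,5) @ cyc 32  [N]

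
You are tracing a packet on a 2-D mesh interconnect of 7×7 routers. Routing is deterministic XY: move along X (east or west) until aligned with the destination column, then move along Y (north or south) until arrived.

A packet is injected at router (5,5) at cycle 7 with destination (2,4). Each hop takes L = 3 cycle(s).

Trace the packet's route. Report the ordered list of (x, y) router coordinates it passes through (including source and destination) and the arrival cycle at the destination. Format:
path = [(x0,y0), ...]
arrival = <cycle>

  0. router=(5,5) cycle=7 (inject)
  1. router=(4,5) cycle=10 dir=W
  2. router=(3,5) cycle=13 dir=W
  3. router=(2,5) cycle=16 dir=W
  4. router=(2,4) cycle=19 dir=S

path = [(5,5), (4,5), (3,5), (2,5), (2,4)]
arrival = 19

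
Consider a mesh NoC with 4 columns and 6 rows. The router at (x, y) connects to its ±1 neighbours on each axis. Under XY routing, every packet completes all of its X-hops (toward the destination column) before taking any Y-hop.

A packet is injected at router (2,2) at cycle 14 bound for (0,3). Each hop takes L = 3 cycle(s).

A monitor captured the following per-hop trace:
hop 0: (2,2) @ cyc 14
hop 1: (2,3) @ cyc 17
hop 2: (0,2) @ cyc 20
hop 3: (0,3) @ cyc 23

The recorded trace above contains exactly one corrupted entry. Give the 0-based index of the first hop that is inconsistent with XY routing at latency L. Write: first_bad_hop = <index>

first_bad_hop = 1

hop 1: step (+0,+1), +3 cyc — BAD: Y-move but x=2≠0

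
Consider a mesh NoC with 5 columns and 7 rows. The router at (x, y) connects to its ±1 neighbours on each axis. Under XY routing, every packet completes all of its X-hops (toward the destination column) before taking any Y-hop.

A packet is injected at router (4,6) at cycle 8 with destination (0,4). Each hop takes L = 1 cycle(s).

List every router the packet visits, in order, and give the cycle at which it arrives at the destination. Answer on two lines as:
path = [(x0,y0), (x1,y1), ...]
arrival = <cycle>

[0] x=4 y=6 t=8
[1] x=3 y=6 t=9 →W
[2] x=2 y=6 t=10 →W
[3] x=1 y=6 t=11 →W
[4] x=0 y=6 t=12 →W
[5] x=0 y=5 t=13 →S
[6] x=0 y=4 t=14 →S

path = [(4,6), (3,6), (2,6), (1,6), (0,6), (0,5), (0,4)]
arrival = 14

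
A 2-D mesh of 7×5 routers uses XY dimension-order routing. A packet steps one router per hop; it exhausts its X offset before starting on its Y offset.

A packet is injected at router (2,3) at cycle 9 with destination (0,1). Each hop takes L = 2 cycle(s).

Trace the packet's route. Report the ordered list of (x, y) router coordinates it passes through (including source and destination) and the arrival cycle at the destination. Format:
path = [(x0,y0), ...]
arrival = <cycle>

path = [(2,3), (1,3), (0,3), (0,2), (0,1)]
arrival = 17

hop 0: (2,3) @ cyc 9
hop 1: (1,3) @ cyc 11  [W]
hop 2: (0,3) @ cyc 13  [W]
hop 3: (0,2) @ cyc 15  [S]
hop 4: (0,1) @ cyc 17  [S]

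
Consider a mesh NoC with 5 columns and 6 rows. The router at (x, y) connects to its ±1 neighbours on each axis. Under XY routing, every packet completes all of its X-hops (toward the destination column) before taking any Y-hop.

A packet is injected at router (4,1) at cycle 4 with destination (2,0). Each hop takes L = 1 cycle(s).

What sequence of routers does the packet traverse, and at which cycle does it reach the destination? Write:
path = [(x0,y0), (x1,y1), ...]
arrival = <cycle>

hop 0: (4,1) @ cyc 4
hop 1: (3,1) @ cyc 5  [W]
hop 2: (2,1) @ cyc 6  [W]
hop 3: (2,0) @ cyc 7  [S]

path = [(4,1), (3,1), (2,1), (2,0)]
arrival = 7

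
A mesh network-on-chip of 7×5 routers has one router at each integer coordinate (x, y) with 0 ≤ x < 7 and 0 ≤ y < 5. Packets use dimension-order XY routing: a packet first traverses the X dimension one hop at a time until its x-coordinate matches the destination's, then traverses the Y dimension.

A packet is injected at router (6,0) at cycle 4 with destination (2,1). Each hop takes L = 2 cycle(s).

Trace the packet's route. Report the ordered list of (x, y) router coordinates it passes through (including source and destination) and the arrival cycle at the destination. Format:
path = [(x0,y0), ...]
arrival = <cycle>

path = [(6,0), (5,0), (4,0), (3,0), (2,0), (2,1)]
arrival = 14

t=4: at (6,0)
t=6: at (5,0) after W
t=8: at (4,0) after W
t=10: at (3,0) after W
t=12: at (2,0) after W
t=14: at (2,1) after N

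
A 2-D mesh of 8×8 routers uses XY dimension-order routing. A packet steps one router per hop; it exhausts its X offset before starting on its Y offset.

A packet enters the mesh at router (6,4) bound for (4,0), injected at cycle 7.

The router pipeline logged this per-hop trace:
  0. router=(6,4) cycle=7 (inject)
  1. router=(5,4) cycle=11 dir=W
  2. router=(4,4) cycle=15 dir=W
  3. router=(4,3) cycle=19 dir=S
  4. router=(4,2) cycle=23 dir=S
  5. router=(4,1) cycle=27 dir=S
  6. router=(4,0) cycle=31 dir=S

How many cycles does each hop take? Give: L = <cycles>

L = 4

Between hops 0 and 1 the cycle counter advances 11 − 7 = 4.
Each hop adds L, hence L = 4.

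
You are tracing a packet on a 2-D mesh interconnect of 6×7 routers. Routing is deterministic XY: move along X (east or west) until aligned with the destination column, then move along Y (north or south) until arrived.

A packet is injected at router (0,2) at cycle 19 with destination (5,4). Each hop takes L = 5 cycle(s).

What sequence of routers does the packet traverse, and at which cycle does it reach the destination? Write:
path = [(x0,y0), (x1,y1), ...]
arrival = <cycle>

path = [(0,2), (1,2), (2,2), (3,2), (4,2), (5,2), (5,3), (5,4)]
arrival = 54

[0] x=0 y=2 t=19
[1] x=1 y=2 t=24 →E
[2] x=2 y=2 t=29 →E
[3] x=3 y=2 t=34 →E
[4] x=4 y=2 t=39 →E
[5] x=5 y=2 t=44 →E
[6] x=5 y=3 t=49 →N
[7] x=5 y=4 t=54 →N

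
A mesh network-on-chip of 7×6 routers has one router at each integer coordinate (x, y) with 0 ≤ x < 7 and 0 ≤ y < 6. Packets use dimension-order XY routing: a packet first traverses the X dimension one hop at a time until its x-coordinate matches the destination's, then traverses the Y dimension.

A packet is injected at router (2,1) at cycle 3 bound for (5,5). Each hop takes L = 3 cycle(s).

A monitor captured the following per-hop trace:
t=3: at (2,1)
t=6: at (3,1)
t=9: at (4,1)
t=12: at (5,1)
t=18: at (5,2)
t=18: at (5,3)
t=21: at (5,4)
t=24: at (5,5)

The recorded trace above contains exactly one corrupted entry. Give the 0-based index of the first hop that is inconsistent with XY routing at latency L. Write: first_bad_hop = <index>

[1] (+1,+0) / 3c ⇒ ok
[2] (+1,+0) / 3c ⇒ ok
[3] (+1,+0) / 3c ⇒ ok
[4] (+0,+1) / 6c ⇒ BAD: Δcyc=6≠L

first_bad_hop = 4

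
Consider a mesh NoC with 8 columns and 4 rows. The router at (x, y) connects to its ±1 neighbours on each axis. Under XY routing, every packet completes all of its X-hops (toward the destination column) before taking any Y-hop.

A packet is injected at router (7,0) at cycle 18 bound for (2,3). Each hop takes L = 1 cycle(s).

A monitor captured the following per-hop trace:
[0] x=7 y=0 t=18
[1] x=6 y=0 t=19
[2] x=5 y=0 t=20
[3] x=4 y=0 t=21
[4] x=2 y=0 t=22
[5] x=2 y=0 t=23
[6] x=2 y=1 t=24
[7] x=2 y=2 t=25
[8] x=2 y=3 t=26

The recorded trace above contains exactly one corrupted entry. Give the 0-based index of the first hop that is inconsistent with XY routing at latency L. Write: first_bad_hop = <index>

first_bad_hop = 4

hop 1: step (-1,+0), +1 cyc — ok
hop 2: step (-1,+0), +1 cyc — ok
hop 3: step (-1,+0), +1 cyc — ok
hop 4: step (-2,+0), +1 cyc — BAD: non-unit step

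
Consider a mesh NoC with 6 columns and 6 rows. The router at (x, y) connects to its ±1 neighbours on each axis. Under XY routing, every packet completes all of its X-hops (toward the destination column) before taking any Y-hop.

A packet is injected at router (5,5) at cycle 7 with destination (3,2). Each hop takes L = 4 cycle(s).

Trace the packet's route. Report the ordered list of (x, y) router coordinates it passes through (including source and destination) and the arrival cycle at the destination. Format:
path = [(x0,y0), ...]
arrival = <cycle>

path = [(5,5), (4,5), (3,5), (3,4), (3,3), (3,2)]
arrival = 27

[0] x=5 y=5 t=7
[1] x=4 y=5 t=11 →W
[2] x=3 y=5 t=15 →W
[3] x=3 y=4 t=19 →S
[4] x=3 y=3 t=23 →S
[5] x=3 y=2 t=27 →S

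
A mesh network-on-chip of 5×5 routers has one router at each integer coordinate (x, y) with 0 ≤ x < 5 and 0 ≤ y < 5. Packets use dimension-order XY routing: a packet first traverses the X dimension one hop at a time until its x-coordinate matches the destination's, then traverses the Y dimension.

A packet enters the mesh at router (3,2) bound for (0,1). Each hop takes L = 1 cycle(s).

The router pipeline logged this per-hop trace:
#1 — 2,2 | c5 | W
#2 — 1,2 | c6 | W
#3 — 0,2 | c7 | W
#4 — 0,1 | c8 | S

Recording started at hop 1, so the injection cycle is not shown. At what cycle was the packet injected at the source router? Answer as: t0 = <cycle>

t0 = 4

cyc[1] = 5 and cyc[k] = t0 + k·L for every k.
Subtract one hop: t0 = 5 − 1 = 4.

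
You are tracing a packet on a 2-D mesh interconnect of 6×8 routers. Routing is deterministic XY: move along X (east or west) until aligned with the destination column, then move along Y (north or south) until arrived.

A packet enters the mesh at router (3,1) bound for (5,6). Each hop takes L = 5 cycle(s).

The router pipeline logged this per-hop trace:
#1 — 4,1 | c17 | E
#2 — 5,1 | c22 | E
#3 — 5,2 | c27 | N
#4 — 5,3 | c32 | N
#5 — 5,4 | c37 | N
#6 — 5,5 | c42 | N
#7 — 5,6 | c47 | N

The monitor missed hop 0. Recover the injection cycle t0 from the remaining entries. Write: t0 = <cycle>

The first recorded entry is hop 1 at cycle 17.
Therefore t0 = 17 − L = 12.

t0 = 12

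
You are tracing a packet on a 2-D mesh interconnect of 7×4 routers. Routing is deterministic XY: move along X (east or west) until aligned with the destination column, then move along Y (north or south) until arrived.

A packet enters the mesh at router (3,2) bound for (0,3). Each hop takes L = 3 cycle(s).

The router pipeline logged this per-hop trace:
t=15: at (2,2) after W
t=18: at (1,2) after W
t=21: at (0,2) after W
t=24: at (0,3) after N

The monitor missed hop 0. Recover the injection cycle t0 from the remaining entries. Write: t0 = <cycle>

At hop 1 the cycle is 15; in general cyc_k = t0 + kL.
Subtract one hop: t0 = 15 − 3 = 12.

t0 = 12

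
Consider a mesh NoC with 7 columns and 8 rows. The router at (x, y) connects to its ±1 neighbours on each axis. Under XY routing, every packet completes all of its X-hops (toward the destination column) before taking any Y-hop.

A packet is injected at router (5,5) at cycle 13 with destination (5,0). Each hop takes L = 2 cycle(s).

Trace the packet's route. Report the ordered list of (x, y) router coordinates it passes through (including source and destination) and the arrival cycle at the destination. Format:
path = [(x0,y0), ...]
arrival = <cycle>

path = [(5,5), (5,4), (5,3), (5,2), (5,1), (5,0)]
arrival = 23

hop 0: (5,5) @ cyc 13
hop 1: (5,4) @ cyc 15  [S]
hop 2: (5,3) @ cyc 17  [S]
hop 3: (5,2) @ cyc 19  [S]
hop 4: (5,1) @ cyc 21  [S]
hop 5: (5,0) @ cyc 23  [S]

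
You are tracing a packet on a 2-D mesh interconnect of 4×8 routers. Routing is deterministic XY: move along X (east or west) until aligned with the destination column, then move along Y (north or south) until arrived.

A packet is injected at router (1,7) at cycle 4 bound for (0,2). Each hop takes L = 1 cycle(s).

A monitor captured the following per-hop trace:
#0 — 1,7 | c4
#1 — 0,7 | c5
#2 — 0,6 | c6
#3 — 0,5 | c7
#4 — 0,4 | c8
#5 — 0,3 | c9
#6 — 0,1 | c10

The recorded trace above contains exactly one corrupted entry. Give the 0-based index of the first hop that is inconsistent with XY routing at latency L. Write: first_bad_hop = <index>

first_bad_hop = 6

hop 1: step (-1,+0), +1 cyc — ok
hop 2: step (+0,-1), +1 cyc — ok
hop 3: step (+0,-1), +1 cyc — ok
hop 4: step (+0,-1), +1 cyc — ok
hop 5: step (+0,-1), +1 cyc — ok
hop 6: step (+0,-2), +1 cyc — BAD: non-unit step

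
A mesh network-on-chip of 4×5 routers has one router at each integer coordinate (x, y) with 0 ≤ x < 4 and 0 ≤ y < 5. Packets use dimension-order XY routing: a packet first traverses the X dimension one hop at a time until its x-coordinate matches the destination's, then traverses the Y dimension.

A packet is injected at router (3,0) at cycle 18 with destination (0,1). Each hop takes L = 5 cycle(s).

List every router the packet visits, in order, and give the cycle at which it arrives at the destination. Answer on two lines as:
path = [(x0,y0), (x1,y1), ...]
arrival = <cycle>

[0] x=3 y=0 t=18
[1] x=2 y=0 t=23 →W
[2] x=1 y=0 t=28 →W
[3] x=0 y=0 t=33 →W
[4] x=0 y=1 t=38 →N

path = [(3,0), (2,0), (1,0), (0,0), (0,1)]
arrival = 38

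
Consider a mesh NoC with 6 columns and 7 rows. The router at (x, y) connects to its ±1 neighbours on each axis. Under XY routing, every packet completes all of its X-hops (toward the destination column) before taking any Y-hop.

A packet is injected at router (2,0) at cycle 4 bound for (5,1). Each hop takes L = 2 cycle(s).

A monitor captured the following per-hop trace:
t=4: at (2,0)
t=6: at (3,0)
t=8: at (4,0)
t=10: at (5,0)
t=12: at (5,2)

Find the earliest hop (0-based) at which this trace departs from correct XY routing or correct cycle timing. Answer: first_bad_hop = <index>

[1] (+1,+0) / 2c ⇒ ok
[2] (+1,+0) / 2c ⇒ ok
[3] (+1,+0) / 2c ⇒ ok
[4] (+0,+2) / 2c ⇒ BAD: non-unit step

first_bad_hop = 4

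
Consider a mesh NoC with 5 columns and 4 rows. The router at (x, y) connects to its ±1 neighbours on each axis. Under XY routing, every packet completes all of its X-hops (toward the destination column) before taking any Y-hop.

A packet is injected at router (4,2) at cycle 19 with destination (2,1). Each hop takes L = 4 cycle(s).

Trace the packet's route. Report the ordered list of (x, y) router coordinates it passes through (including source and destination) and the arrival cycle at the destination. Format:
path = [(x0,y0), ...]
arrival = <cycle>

#0 — 4,2 | c19
#1 — 3,2 | c23 | W
#2 — 2,2 | c27 | W
#3 — 2,1 | c31 | S

path = [(4,2), (3,2), (2,2), (2,1)]
arrival = 31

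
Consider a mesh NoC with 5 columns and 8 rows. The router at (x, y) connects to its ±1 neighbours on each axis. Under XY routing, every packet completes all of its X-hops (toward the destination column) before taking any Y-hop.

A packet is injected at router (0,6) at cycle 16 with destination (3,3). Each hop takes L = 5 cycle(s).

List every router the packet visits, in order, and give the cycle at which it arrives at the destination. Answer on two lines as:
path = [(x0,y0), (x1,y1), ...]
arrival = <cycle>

t=16: at (0,6)
t=21: at (1,6) after E
t=26: at (2,6) after E
t=31: at (3,6) after E
t=36: at (3,5) after S
t=41: at (3,4) after S
t=46: at (3,3) after S

path = [(0,6), (1,6), (2,6), (3,6), (3,5), (3,4), (3,3)]
arrival = 46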